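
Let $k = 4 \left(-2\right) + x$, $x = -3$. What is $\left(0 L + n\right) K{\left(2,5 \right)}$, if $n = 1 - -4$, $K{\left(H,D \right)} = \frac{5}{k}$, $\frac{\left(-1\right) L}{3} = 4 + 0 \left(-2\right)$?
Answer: $- \frac{25}{11} \approx -2.2727$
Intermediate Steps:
$k = -11$ ($k = 4 \left(-2\right) - 3 = -8 - 3 = -11$)
$L = -12$ ($L = - 3 \left(4 + 0 \left(-2\right)\right) = - 3 \left(4 + 0\right) = \left(-3\right) 4 = -12$)
$K{\left(H,D \right)} = - \frac{5}{11}$ ($K{\left(H,D \right)} = \frac{5}{-11} = 5 \left(- \frac{1}{11}\right) = - \frac{5}{11}$)
$n = 5$ ($n = 1 + 4 = 5$)
$\left(0 L + n\right) K{\left(2,5 \right)} = \left(0 \left(-12\right) + 5\right) \left(- \frac{5}{11}\right) = \left(0 + 5\right) \left(- \frac{5}{11}\right) = 5 \left(- \frac{5}{11}\right) = - \frac{25}{11}$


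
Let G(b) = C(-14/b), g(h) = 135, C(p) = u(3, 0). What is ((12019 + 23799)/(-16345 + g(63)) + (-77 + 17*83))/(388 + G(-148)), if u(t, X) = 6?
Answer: 10794161/3193370 ≈ 3.3802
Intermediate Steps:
C(p) = 6
G(b) = 6
((12019 + 23799)/(-16345 + g(63)) + (-77 + 17*83))/(388 + G(-148)) = ((12019 + 23799)/(-16345 + 135) + (-77 + 17*83))/(388 + 6) = (35818/(-16210) + (-77 + 1411))/394 = (35818*(-1/16210) + 1334)*(1/394) = (-17909/8105 + 1334)*(1/394) = (10794161/8105)*(1/394) = 10794161/3193370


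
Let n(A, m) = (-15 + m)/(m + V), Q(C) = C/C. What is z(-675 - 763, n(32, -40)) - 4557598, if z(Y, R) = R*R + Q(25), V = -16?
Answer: -14292621167/3136 ≈ -4.5576e+6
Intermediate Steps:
Q(C) = 1
n(A, m) = (-15 + m)/(-16 + m) (n(A, m) = (-15 + m)/(m - 16) = (-15 + m)/(-16 + m))
z(Y, R) = 1 + R² (z(Y, R) = R*R + 1 = R² + 1 = 1 + R²)
z(-675 - 763, n(32, -40)) - 4557598 = (1 + ((-15 - 40)/(-16 - 40))²) - 4557598 = (1 + (-55/(-56))²) - 4557598 = (1 + (-1/56*(-55))²) - 4557598 = (1 + (55/56)²) - 4557598 = (1 + 3025/3136) - 4557598 = 6161/3136 - 4557598 = -14292621167/3136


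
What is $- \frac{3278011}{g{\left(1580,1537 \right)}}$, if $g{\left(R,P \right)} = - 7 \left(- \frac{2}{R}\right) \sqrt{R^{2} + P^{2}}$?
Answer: $- \frac{2589628690 \sqrt{4858769}}{34011383} \approx -1.6783 \cdot 10^{5}$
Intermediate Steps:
$g{\left(R,P \right)} = \frac{14 \sqrt{P^{2} + R^{2}}}{R}$ ($g{\left(R,P \right)} = \frac{14}{R} \sqrt{P^{2} + R^{2}} = \frac{14 \sqrt{P^{2} + R^{2}}}{R}$)
$- \frac{3278011}{g{\left(1580,1537 \right)}} = - \frac{3278011}{14 \cdot \frac{1}{1580} \sqrt{1537^{2} + 1580^{2}}} = - \frac{3278011}{14 \cdot \frac{1}{1580} \sqrt{2362369 + 2496400}} = - \frac{3278011}{14 \cdot \frac{1}{1580} \sqrt{4858769}} = - \frac{3278011}{\frac{7}{790} \sqrt{4858769}} = - 3278011 \frac{790 \sqrt{4858769}}{34011383} = - \frac{2589628690 \sqrt{4858769}}{34011383}$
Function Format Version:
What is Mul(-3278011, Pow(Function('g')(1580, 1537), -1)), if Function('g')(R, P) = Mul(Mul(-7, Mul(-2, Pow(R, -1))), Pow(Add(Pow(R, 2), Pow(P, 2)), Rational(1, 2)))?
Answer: Mul(Rational(-2589628690, 34011383), Pow(4858769, Rational(1, 2))) ≈ -1.6783e+5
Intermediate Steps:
Function('g')(R, P) = Mul(14, Pow(R, -1), Pow(Add(Pow(P, 2), Pow(R, 2)), Rational(1, 2))) (Function('g')(R, P) = Mul(Mul(14, Pow(R, -1)), Pow(Add(Pow(P, 2), Pow(R, 2)), Rational(1, 2))) = Mul(14, Pow(R, -1), Pow(Add(Pow(P, 2), Pow(R, 2)), Rational(1, 2))))
Mul(-3278011, Pow(Function('g')(1580, 1537), -1)) = Mul(-3278011, Pow(Mul(14, Pow(1580, -1), Pow(Add(Pow(1537, 2), Pow(1580, 2)), Rational(1, 2))), -1)) = Mul(-3278011, Pow(Mul(14, Rational(1, 1580), Pow(Add(2362369, 2496400), Rational(1, 2))), -1)) = Mul(-3278011, Pow(Mul(14, Rational(1, 1580), Pow(4858769, Rational(1, 2))), -1)) = Mul(-3278011, Pow(Mul(Rational(7, 790), Pow(4858769, Rational(1, 2))), -1)) = Mul(-3278011, Mul(Rational(790, 34011383), Pow(4858769, Rational(1, 2)))) = Mul(Rational(-2589628690, 34011383), Pow(4858769, Rational(1, 2)))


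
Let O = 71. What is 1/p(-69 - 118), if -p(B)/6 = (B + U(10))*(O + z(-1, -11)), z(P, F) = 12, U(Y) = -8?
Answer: 1/97110 ≈ 1.0298e-5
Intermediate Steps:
p(B) = 3984 - 498*B (p(B) = -6*(B - 8)*(71 + 12) = -6*(-8 + B)*83 = -6*(-664 + 83*B) = 3984 - 498*B)
1/p(-69 - 118) = 1/(3984 - 498*(-69 - 118)) = 1/(3984 - 498*(-187)) = 1/(3984 + 93126) = 1/97110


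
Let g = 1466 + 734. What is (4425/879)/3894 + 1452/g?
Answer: 159851/241725 ≈ 0.66129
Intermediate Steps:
g = 2200
(4425/879)/3894 + 1452/g = (4425/879)/3894 + 1452/2200 = (4425*(1/879))*(1/3894) + 1452*(1/2200) = (1475/293)*(1/3894) + 33/50 = 25/19338 + 33/50 = 159851/241725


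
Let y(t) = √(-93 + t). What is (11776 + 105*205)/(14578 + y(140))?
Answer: 485461978/212518037 - 33301*√47/212518037 ≈ 2.2833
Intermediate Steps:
(11776 + 105*205)/(14578 + y(140)) = (11776 + 105*205)/(14578 + √(-93 + 140)) = (11776 + 21525)/(14578 + √47) = 33301/(14578 + √47)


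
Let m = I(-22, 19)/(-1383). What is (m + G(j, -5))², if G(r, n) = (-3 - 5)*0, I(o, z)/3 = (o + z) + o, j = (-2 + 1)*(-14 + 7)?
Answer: 625/212521 ≈ 0.0029409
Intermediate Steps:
j = 7 (j = -1*(-7) = 7)
I(o, z) = 3*z + 6*o (I(o, z) = 3*((o + z) + o) = 3*(z + 2*o) = 3*z + 6*o)
G(r, n) = 0 (G(r, n) = -8*0 = 0)
m = 25/461 (m = (3*19 + 6*(-22))/(-1383) = (57 - 132)*(-1/1383) = -75*(-1/1383) = 25/461 ≈ 0.054230)
(m + G(j, -5))² = (25/461 + 0)² = (25/461)² = 625/212521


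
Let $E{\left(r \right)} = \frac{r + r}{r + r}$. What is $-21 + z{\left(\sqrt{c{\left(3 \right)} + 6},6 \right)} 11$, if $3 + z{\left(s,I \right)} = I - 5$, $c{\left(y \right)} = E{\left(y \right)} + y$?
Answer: $-43$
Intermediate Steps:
$E{\left(r \right)} = 1$ ($E{\left(r \right)} = \frac{2 r}{2 r} = 2 r \frac{1}{2 r} = 1$)
$c{\left(y \right)} = 1 + y$
$z{\left(s,I \right)} = -8 + I$ ($z{\left(s,I \right)} = -3 + \left(I - 5\right) = -3 + \left(-5 + I\right) = -8 + I$)
$-21 + z{\left(\sqrt{c{\left(3 \right)} + 6},6 \right)} 11 = -21 + \left(-8 + 6\right) 11 = -21 - 22 = -43$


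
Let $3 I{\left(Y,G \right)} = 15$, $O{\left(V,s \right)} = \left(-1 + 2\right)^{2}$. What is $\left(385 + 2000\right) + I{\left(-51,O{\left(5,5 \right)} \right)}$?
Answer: $2390$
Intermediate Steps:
$O{\left(V,s \right)} = 1$ ($O{\left(V,s \right)} = 1^{2} = 1$)
$I{\left(Y,G \right)} = 5$ ($I{\left(Y,G \right)} = \frac{1}{3} \cdot 15 = 5$)
$\left(385 + 2000\right) + I{\left(-51,O{\left(5,5 \right)} \right)} = \left(385 + 2000\right) + 5 = 2385 + 5 = 2390$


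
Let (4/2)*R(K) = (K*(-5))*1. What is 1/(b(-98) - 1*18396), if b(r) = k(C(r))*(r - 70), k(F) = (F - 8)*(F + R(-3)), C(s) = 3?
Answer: -1/9576 ≈ -0.00010443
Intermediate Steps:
R(K) = -5*K/2 (R(K) = ((K*(-5))*1)/2 = (-5*K*1)/2 = (-5*K)/2 = -5*K/2)
k(F) = (-8 + F)*(15/2 + F) (k(F) = (F - 8)*(F - 5/2*(-3)) = (-8 + F)*(F + 15/2) = (-8 + F)*(15/2 + F))
b(r) = 3675 - 105*r/2 (b(r) = (-60 + 3² - ½*3)*(r - 70) = (-60 + 9 - 3/2)*(-70 + r) = -105*(-70 + r)/2 = 3675 - 105*r/2)
1/(b(-98) - 1*18396) = 1/((3675 - 105/2*(-98)) - 1*18396) = 1/((3675 + 5145) - 18396) = 1/(8820 - 18396) = 1/(-9576) = -1/9576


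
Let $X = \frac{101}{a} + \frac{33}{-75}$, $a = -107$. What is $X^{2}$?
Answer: $\frac{13704804}{7155625} \approx 1.9152$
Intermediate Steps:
$X = - \frac{3702}{2675}$ ($X = \frac{101}{-107} + \frac{33}{-75} = 101 \left(- \frac{1}{107}\right) + 33 \left(- \frac{1}{75}\right) = - \frac{101}{107} - \frac{11}{25} = - \frac{3702}{2675} \approx -1.3839$)
$X^{2} = \left(- \frac{3702}{2675}\right)^{2} = \frac{13704804}{7155625}$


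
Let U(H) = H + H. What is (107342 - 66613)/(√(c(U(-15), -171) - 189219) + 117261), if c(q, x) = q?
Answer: 1591974423/4583443790 - 40729*I*√189249/13750331370 ≈ 0.34733 - 0.0012886*I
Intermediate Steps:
U(H) = 2*H
(107342 - 66613)/(√(c(U(-15), -171) - 189219) + 117261) = (107342 - 66613)/(√(2*(-15) - 189219) + 117261) = 40729/(√(-30 - 189219) + 117261) = 40729/(√(-189249) + 117261) = 40729/(I*√189249 + 117261) = 40729/(117261 + I*√189249)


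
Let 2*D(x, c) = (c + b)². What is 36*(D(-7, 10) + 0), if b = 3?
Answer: 3042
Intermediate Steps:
D(x, c) = (3 + c)²/2 (D(x, c) = (c + 3)²/2 = (3 + c)²/2)
36*(D(-7, 10) + 0) = 36*((3 + 10)²/2 + 0) = 36*((½)*13² + 0) = 36*((½)*169 + 0) = 36*(169/2 + 0) = 36*(169/2) = 3042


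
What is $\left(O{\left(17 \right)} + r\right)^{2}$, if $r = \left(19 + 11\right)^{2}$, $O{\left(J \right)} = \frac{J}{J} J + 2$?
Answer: $844561$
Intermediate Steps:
$O{\left(J \right)} = 2 + J$ ($O{\left(J \right)} = 1 J + 2 = J + 2 = 2 + J$)
$r = 900$ ($r = 30^{2} = 900$)
$\left(O{\left(17 \right)} + r\right)^{2} = \left(\left(2 + 17\right) + 900\right)^{2} = \left(19 + 900\right)^{2} = 919^{2} = 844561$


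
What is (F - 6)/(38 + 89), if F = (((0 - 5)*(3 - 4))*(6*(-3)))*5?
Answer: -456/127 ≈ -3.5905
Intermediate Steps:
F = -450 (F = (-5*(-1)*(-18))*5 = (5*(-18))*5 = -90*5 = -450)
(F - 6)/(38 + 89) = (-450 - 6)/(38 + 89) = -456/127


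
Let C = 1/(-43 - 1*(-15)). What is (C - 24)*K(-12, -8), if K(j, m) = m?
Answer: 1346/7 ≈ 192.29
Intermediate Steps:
C = -1/28 (C = 1/(-43 + 15) = 1/(-28) = -1/28 ≈ -0.035714)
(C - 24)*K(-12, -8) = (-1/28 - 24)*(-8) = -673/28*(-8) = 1346/7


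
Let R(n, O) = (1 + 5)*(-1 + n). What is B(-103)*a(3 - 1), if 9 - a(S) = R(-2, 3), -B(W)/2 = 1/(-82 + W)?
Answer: 54/185 ≈ 0.29189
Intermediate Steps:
B(W) = -2/(-82 + W)
R(n, O) = -6 + 6*n (R(n, O) = 6*(-1 + n) = -6 + 6*n)
a(S) = 27 (a(S) = 9 - (-6 + 6*(-2)) = 9 - (-6 - 12) = 9 - 1*(-18) = 9 + 18 = 27)
B(-103)*a(3 - 1) = -2/(-82 - 103)*27 = -2/(-185)*27 = -2*(-1/185)*27 = (2/185)*27 = 54/185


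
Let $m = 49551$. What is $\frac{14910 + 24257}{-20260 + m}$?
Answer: $\frac{39167}{29291} \approx 1.3372$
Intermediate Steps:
$\frac{14910 + 24257}{-20260 + m} = \frac{14910 + 24257}{-20260 + 49551} = \frac{39167}{29291}$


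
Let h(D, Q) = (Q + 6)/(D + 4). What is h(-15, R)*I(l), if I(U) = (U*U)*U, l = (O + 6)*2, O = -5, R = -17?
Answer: 8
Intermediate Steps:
h(D, Q) = (6 + Q)/(4 + D)
l = 2 (l = (-5 + 6)*2 = 1*2 = 2)
I(U) = U³ (I(U) = U²*U = U³)
h(-15, R)*I(l) = ((6 - 17)/(4 - 15))*2³ = (-11/(-11))*8 = -1/11*(-11)*8 = 1*8 = 8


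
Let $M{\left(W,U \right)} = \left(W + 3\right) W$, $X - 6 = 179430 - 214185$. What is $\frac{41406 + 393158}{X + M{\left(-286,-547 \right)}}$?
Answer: $\frac{33428}{3553} \approx 9.4084$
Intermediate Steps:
$X = -34749$ ($X = 6 + \left(179430 - 214185\right) = 6 - 34755 = -34749$)
$M{\left(W,U \right)} = W \left(3 + W\right)$ ($M{\left(W,U \right)} = \left(3 + W\right) W = W \left(3 + W\right)$)
$\frac{41406 + 393158}{X + M{\left(-286,-547 \right)}} = \frac{41406 + 393158}{-34749 - 286 \left(3 - 286\right)} = \frac{434564}{-34749 - -80938} = \frac{434564}{-34749 + 80938} = \frac{434564}{46189} = 434564 \cdot \frac{1}{46189} = \frac{33428}{3553}$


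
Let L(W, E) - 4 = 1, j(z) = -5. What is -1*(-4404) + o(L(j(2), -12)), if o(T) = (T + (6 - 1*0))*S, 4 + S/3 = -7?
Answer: 4041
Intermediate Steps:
S = -33 (S = -12 + 3*(-7) = -12 - 21 = -33)
L(W, E) = 5 (L(W, E) = 4 + 1 = 5)
o(T) = -198 - 33*T (o(T) = (T + (6 - 1*0))*(-33) = (T + (6 + 0))*(-33) = (T + 6)*(-33) = (6 + T)*(-33) = -198 - 33*T)
-1*(-4404) + o(L(j(2), -12)) = -1*(-4404) + (-198 - 33*5) = 4404 + (-198 - 165) = 4404 - 363 = 4041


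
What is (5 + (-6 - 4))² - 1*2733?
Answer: -2708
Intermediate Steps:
(5 + (-6 - 4))² - 1*2733 = (5 - 10)² - 2733 = (-5)² - 2733 = 25 - 2733 = -2708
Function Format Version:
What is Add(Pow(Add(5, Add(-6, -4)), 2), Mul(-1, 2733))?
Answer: -2708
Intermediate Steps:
Add(Pow(Add(5, Add(-6, -4)), 2), Mul(-1, 2733)) = Add(Pow(Add(5, -10), 2), -2733) = Add(Pow(-5, 2), -2733) = Add(25, -2733) = -2708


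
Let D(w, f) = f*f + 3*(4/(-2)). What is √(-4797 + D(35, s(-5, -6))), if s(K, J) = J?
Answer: I*√4767 ≈ 69.043*I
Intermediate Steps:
D(w, f) = -6 + f² (D(w, f) = f² + 3*(4*(-½)) = f² + 3*(-2) = f² - 6 = -6 + f²)
√(-4797 + D(35, s(-5, -6))) = √(-4797 + (-6 + (-6)²)) = √(-4797 + (-6 + 36)) = √(-4797 + 30) = √(-4767) = I*√4767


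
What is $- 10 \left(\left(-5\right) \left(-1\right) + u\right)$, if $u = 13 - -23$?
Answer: $-410$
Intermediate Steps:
$u = 36$ ($u = 13 + 23 = 36$)
$- 10 \left(\left(-5\right) \left(-1\right) + u\right) = - 10 \left(\left(-5\right) \left(-1\right) + 36\right) = - 10 \left(5 + 36\right) = \left(-10\right) 41 = -410$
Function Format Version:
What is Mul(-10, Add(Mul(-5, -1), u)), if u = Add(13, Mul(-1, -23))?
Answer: -410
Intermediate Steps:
u = 36 (u = Add(13, 23) = 36)
Mul(-10, Add(Mul(-5, -1), u)) = Mul(-10, Add(Mul(-5, -1), 36)) = Mul(-10, Add(5, 36)) = Mul(-10, 41) = -410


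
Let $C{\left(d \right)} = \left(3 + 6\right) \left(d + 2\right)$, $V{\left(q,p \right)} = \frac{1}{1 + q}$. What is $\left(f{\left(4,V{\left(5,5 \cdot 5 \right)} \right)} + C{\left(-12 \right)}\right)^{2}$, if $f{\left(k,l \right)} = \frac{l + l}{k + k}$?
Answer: $\frac{4661281}{576} \approx 8092.5$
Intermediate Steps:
$f{\left(k,l \right)} = \frac{l}{k}$ ($f{\left(k,l \right)} = \frac{2 l}{2 k} = 2 l \frac{1}{2 k} = \frac{l}{k}$)
$C{\left(d \right)} = 18 + 9 d$ ($C{\left(d \right)} = 9 \left(2 + d\right) = 18 + 9 d$)
$\left(f{\left(4,V{\left(5,5 \cdot 5 \right)} \right)} + C{\left(-12 \right)}\right)^{2} = \left(\frac{1}{\left(1 + 5\right) 4} + \left(18 + 9 \left(-12\right)\right)\right)^{2} = \left(\frac{1}{6} \cdot \frac{1}{4} + \left(18 - 108\right)\right)^{2} = \left(\frac{1}{6} \cdot \frac{1}{4} - 90\right)^{2} = \left(\frac{1}{24} - 90\right)^{2} = \left(- \frac{2159}{24}\right)^{2} = \frac{4661281}{576}$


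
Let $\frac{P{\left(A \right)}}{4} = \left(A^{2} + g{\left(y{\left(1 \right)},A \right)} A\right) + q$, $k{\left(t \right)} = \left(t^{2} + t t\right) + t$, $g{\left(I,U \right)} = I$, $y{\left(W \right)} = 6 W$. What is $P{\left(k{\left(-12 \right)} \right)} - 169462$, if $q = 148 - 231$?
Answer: $141534$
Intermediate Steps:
$q = -83$ ($q = 148 - 231 = -83$)
$k{\left(t \right)} = t + 2 t^{2}$ ($k{\left(t \right)} = \left(t^{2} + t^{2}\right) + t = 2 t^{2} + t = t + 2 t^{2}$)
$P{\left(A \right)} = -332 + 4 A^{2} + 24 A$ ($P{\left(A \right)} = 4 \left(\left(A^{2} + 6 \cdot 1 A\right) - 83\right) = 4 \left(\left(A^{2} + 6 A\right) - 83\right) = 4 \left(-83 + A^{2} + 6 A\right) = -332 + 4 A^{2} + 24 A$)
$P{\left(k{\left(-12 \right)} \right)} - 169462 = \left(-332 + 4 \left(- 12 \left(1 + 2 \left(-12\right)\right)\right)^{2} + 24 \left(- 12 \left(1 + 2 \left(-12\right)\right)\right)\right) - 169462 = \left(-332 + 4 \left(- 12 \left(1 - 24\right)\right)^{2} + 24 \left(- 12 \left(1 - 24\right)\right)\right) - 169462 = \left(-332 + 4 \left(\left(-12\right) \left(-23\right)\right)^{2} + 24 \left(\left(-12\right) \left(-23\right)\right)\right) - 169462 = \left(-332 + 4 \cdot 276^{2} + 24 \cdot 276\right) - 169462 = \left(-332 + 4 \cdot 76176 + 6624\right) - 169462 = \left(-332 + 304704 + 6624\right) - 169462 = 310996 - 169462 = 141534$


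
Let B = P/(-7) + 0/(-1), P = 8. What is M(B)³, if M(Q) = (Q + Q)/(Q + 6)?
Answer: -512/4913 ≈ -0.10421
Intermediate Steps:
B = -8/7 (B = 8/(-7) + 0/(-1) = 8*(-⅐) + 0*(-1) = -8/7 + 0 = -8/7 ≈ -1.1429)
M(Q) = 2*Q/(6 + Q) (M(Q) = (2*Q)/(6 + Q) = 2*Q/(6 + Q))
M(B)³ = (2*(-8/7)/(6 - 8/7))³ = (2*(-8/7)/(34/7))³ = (2*(-8/7)*(7/34))³ = (-8/17)³ = -512/4913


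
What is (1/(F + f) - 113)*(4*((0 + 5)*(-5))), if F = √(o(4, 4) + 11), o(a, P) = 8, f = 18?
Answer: 688940/61 + 20*√19/61 ≈ 11296.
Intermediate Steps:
F = √19 (F = √(8 + 11) = √19 ≈ 4.3589)
(1/(F + f) - 113)*(4*((0 + 5)*(-5))) = (1/(√19 + 18) - 113)*(4*((0 + 5)*(-5))) = (1/(18 + √19) - 113)*(4*(5*(-5))) = (-113 + 1/(18 + √19))*(4*(-25)) = (-113 + 1/(18 + √19))*(-100) = 11300 - 100/(18 + √19)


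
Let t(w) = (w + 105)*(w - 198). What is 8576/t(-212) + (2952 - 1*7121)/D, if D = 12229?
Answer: -39009063/268243115 ≈ -0.14542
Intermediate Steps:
t(w) = (-198 + w)*(105 + w) (t(w) = (105 + w)*(-198 + w) = (-198 + w)*(105 + w))
8576/t(-212) + (2952 - 1*7121)/D = 8576/(-20790 + (-212)² - 93*(-212)) + (2952 - 1*7121)/12229 = 8576/(-20790 + 44944 + 19716) + (2952 - 7121)*(1/12229) = 8576/43870 - 4169*1/12229 = 8576*(1/43870) - 4169/12229 = 4288/21935 - 4169/12229 = -39009063/268243115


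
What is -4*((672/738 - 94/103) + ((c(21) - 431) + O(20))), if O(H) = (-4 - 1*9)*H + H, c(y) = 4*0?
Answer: 34003700/12669 ≈ 2684.0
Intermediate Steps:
c(y) = 0
O(H) = -12*H (O(H) = (-4 - 9)*H + H = -13*H + H = -12*H)
-4*((672/738 - 94/103) + ((c(21) - 431) + O(20))) = -4*((672/738 - 94/103) + ((0 - 431) - 12*20)) = -4*((672*(1/738) - 94*1/103) + (-431 - 240)) = -4*((112/123 - 94/103) - 671) = -4*(-26/12669 - 671) = -4*(-8500925/12669) = 34003700/12669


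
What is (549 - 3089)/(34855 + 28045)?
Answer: -127/3145 ≈ -0.040382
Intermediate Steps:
(549 - 3089)/(34855 + 28045) = -2540/62900 = -2540*1/62900 = -127/3145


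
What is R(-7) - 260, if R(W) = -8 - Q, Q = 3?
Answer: -271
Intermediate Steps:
R(W) = -11 (R(W) = -8 - 1*3 = -8 - 3 = -11)
R(-7) - 260 = -11 - 260 = -271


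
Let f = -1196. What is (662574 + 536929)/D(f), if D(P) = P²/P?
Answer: -1199503/1196 ≈ -1002.9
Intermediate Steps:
D(P) = P
(662574 + 536929)/D(f) = (662574 + 536929)/(-1196) = 1199503*(-1/1196) = -1199503/1196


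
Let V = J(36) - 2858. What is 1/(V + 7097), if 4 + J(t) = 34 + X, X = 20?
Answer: 1/4289 ≈ 0.00023315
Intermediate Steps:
J(t) = 50 (J(t) = -4 + (34 + 20) = -4 + 54 = 50)
V = -2808 (V = 50 - 2858 = -2808)
1/(V + 7097) = 1/(-2808 + 7097) = 1/4289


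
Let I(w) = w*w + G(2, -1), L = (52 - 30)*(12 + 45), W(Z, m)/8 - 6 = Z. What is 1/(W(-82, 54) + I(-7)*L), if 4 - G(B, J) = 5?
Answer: 1/59584 ≈ 1.6783e-5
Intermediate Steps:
W(Z, m) = 48 + 8*Z
G(B, J) = -1 (G(B, J) = 4 - 1*5 = 4 - 5 = -1)
L = 1254 (L = 22*57 = 1254)
I(w) = -1 + w**2 (I(w) = w*w - 1 = w**2 - 1 = -1 + w**2)
1/(W(-82, 54) + I(-7)*L) = 1/((48 + 8*(-82)) + (-1 + (-7)**2)*1254) = 1/((48 - 656) + (-1 + 49)*1254) = 1/(-608 + 48*1254) = 1/(-608 + 60192) = 1/59584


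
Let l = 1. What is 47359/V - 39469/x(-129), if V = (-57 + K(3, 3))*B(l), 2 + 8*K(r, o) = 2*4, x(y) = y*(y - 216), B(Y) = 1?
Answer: -187549549/222525 ≈ -842.82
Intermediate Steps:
x(y) = y*(-216 + y)
K(r, o) = ¾ (K(r, o) = -¼ + (2*4)/8 = -¼ + (⅛)*8 = -¼ + 1 = ¾)
V = -225/4 (V = (-57 + ¾)*1 = -225/4*1 = -225/4 ≈ -56.250)
47359/V - 39469/x(-129) = 47359/(-225/4) - 39469*(-1/(129*(-216 - 129))) = 47359*(-4/225) - 39469/((-129*(-345))) = -189436/225 - 39469/44505 = -187549549/222525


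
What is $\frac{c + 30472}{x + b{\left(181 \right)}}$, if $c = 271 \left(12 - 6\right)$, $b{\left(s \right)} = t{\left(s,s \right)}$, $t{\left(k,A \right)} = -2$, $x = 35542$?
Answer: $\frac{16049}{17770} \approx 0.90315$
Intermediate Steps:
$b{\left(s \right)} = -2$
$c = 1626$ ($c = 271 \cdot 6 = 1626$)
$\frac{c + 30472}{x + b{\left(181 \right)}} = \frac{1626 + 30472}{35542 - 2} = \frac{32098}{35540} = 32098 \cdot \frac{1}{35540} = \frac{16049}{17770}$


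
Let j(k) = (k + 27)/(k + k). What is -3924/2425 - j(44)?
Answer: -517487/213400 ≈ -2.4250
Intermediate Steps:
j(k) = (27 + k)/(2*k) (j(k) = (27 + k)/((2*k)) = (27 + k)*(1/(2*k)) = (27 + k)/(2*k))
-3924/2425 - j(44) = -3924/2425 - (27 + 44)/(2*44) = -3924*1/2425 - 71/(2*44) = -3924/2425 - 1*71/88 = -3924/2425 - 71/88 = -517487/213400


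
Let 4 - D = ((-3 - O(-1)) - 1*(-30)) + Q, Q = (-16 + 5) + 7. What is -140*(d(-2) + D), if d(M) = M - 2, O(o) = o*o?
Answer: 3080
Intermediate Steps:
O(o) = o²
Q = -4 (Q = -11 + 7 = -4)
d(M) = -2 + M
D = -18 (D = 4 - (((-3 - 1*(-1)²) - 1*(-30)) - 4) = 4 - (((-3 - 1*1) + 30) - 4) = 4 - (((-3 - 1) + 30) - 4) = 4 - ((-4 + 30) - 4) = 4 - (26 - 4) = 4 - 1*22 = 4 - 22 = -18)
-140*(d(-2) + D) = -140*((-2 - 2) - 18) = -140*(-4 - 18) = -140*(-22) = 3080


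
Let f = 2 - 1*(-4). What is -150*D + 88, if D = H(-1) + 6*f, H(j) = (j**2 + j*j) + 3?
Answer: -6062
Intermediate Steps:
f = 6 (f = 2 + 4 = 6)
H(j) = 3 + 2*j**2 (H(j) = (j**2 + j**2) + 3 = 2*j**2 + 3 = 3 + 2*j**2)
D = 41 (D = (3 + 2*(-1)**2) + 6*6 = (3 + 2*1) + 36 = (3 + 2) + 36 = 5 + 36 = 41)
-150*D + 88 = -150*41 + 88 = -6150 + 88 = -6062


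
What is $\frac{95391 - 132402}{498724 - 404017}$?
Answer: $- \frac{12337}{31569} \approx -0.39079$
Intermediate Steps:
$\frac{95391 - 132402}{498724 - 404017} = - \frac{37011}{94707} = \left(-37011\right) \frac{1}{94707} = - \frac{12337}{31569}$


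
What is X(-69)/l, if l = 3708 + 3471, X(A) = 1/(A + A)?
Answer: -1/990702 ≈ -1.0094e-6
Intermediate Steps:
X(A) = 1/(2*A)
l = 7179
X(-69)/l = ((½)/(-69))/7179 = ((½)*(-1/69))*(1/7179) = -1/138*1/7179 = -1/990702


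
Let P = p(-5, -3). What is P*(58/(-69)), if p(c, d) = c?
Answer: 290/69 ≈ 4.2029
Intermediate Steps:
P = -5
P*(58/(-69)) = -290/(-69) = -290*(-1)/69 = -5*(-58/69) = 290/69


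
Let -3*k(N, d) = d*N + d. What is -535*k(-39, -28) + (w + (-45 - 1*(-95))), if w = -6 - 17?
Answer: 569321/3 ≈ 1.8977e+5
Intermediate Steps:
k(N, d) = -d/3 - N*d/3 (k(N, d) = -(d*N + d)/3 = -(N*d + d)/3 = -(d + N*d)/3 = -d/3 - N*d/3)
w = -23
-535*k(-39, -28) + (w + (-45 - 1*(-95))) = -(-535)*(-28)*(1 - 39)/3 + (-23 + (-45 - 1*(-95))) = -(-535)*(-28)*(-38)/3 + (-23 + (-45 + 95)) = -535*(-1064/3) + (-23 + 50) = 569240/3 + 27 = 569321/3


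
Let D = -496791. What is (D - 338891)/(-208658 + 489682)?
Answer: -417841/140512 ≈ -2.9737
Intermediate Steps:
(D - 338891)/(-208658 + 489682) = (-496791 - 338891)/(-208658 + 489682) = -835682/281024 = -835682*1/281024 = -417841/140512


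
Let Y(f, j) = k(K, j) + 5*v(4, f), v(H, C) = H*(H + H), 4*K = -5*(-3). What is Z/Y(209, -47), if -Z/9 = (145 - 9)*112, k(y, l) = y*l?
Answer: 548352/65 ≈ 8436.2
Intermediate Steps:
K = 15/4 (K = (-5*(-3))/4 = (¼)*15 = 15/4 ≈ 3.7500)
k(y, l) = l*y
v(H, C) = 2*H² (v(H, C) = H*(2*H) = 2*H²)
Y(f, j) = 160 + 15*j/4 (Y(f, j) = j*(15/4) + 5*(2*4²) = 15*j/4 + 5*(2*16) = 15*j/4 + 5*32 = 15*j/4 + 160 = 160 + 15*j/4)
Z = -137088 (Z = -9*(145 - 9)*112 = -1224*112 = -9*15232 = -137088)
Z/Y(209, -47) = -137088/(160 + (15/4)*(-47)) = -137088/(160 - 705/4) = -137088/(-65/4) = -137088*(-4/65) = 548352/65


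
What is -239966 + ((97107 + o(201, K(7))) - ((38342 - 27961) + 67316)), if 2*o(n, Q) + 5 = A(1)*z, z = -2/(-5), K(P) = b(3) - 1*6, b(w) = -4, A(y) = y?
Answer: -2205583/10 ≈ -2.2056e+5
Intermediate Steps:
K(P) = -10 (K(P) = -4 - 1*6 = -4 - 6 = -10)
z = ⅖ (z = -2*(-⅕) = ⅖ ≈ 0.40000)
o(n, Q) = -23/10 (o(n, Q) = -5/2 + (1*(⅖))/2 = -5/2 + (½)*(⅖) = -5/2 + ⅕ = -23/10)
-239966 + ((97107 + o(201, K(7))) - ((38342 - 27961) + 67316)) = -239966 + ((97107 - 23/10) - ((38342 - 27961) + 67316)) = -239966 + (971047/10 - (10381 + 67316)) = -239966 + (971047/10 - 1*77697) = -239966 + (971047/10 - 77697) = -239966 + 194077/10 = -2205583/10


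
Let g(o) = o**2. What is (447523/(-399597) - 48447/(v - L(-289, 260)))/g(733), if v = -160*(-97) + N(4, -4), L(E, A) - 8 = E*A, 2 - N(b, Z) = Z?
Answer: -59930815993/19464188517696714 ≈ -3.0790e-6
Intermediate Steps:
N(b, Z) = 2 - Z
L(E, A) = 8 + A*E (L(E, A) = 8 + E*A = 8 + A*E)
v = 15526 (v = -160*(-97) + (2 - 1*(-4)) = 15520 + (2 + 4) = 15520 + 6 = 15526)
(447523/(-399597) - 48447/(v - L(-289, 260)))/g(733) = (447523/(-399597) - 48447/(15526 - (8 + 260*(-289))))/(733**2) = (447523*(-1/399597) - 48447/(15526 - (8 - 75140)))/537289 = (-447523/399597 - 48447/(15526 - 1*(-75132)))*(1/537289) = (-447523/399597 - 48447/(15526 + 75132))*(1/537289) = (-447523/399597 - 48447/90658)*(1/537289) = -59930815993/36226664826*1/537289 = -59930815993/19464188517696714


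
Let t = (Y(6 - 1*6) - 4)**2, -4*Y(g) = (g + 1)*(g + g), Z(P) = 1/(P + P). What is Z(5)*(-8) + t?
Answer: 76/5 ≈ 15.200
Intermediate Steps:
Z(P) = 1/(2*P)
Y(g) = -g*(1 + g)/2 (Y(g) = -(g + 1)*(g + g)/4 = -(1 + g)*2*g/4 = -g*(1 + g)/2)
t = 16 (t = (-(6 - 1*6)*(1 + (6 - 1*6))/2 - 4)**2 = (-(6 - 6)*(1 + (6 - 6))/2 - 4)**2 = (-1/2*0*(1 + 0) - 4)**2 = (-1/2*0*1 - 4)**2 = (0 - 4)**2 = (-4)**2 = 16)
Z(5)*(-8) + t = ((1/2)/5)*(-8) + 16 = ((1/2)*(1/5))*(-8) + 16 = (1/10)*(-8) + 16 = -4/5 + 16 = 76/5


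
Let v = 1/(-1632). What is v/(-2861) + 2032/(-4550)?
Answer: -4743856157/10622320800 ≈ -0.44659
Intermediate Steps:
v = -1/1632 ≈ -0.00061275
v/(-2861) + 2032/(-4550) = -1/1632/(-2861) + 2032/(-4550) = -1/1632*(-1/2861) + 2032*(-1/4550) = 1/4669152 - 1016/2275 = -4743856157/10622320800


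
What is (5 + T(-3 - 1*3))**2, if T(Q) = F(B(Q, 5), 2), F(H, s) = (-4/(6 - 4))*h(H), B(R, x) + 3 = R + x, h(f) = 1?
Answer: 9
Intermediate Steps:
B(R, x) = -3 + R + x (B(R, x) = -3 + (R + x) = -3 + R + x)
F(H, s) = -2 (F(H, s) = (-4/(6 - 4))*1 = (-4/2)*1 = ((1/2)*(-4))*1 = -2*1 = -2)
T(Q) = -2
(5 + T(-3 - 1*3))**2 = (5 - 2)**2 = 3**2 = 9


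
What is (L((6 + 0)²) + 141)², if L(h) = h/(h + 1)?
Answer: 27594009/1369 ≈ 20156.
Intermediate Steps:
L(h) = h/(1 + h)
(L((6 + 0)²) + 141)² = ((6 + 0)²/(1 + (6 + 0)²) + 141)² = (6²/(1 + 6²) + 141)² = (36/(1 + 36) + 141)² = (36/37 + 141)² = (5253/37)² = 27594009/1369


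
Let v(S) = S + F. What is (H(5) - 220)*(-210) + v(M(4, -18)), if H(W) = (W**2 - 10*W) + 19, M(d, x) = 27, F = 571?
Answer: 48058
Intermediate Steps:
v(S) = 571 + S (v(S) = S + 571 = 571 + S)
H(W) = 19 + W**2 - 10*W
(H(5) - 220)*(-210) + v(M(4, -18)) = ((19 + 5**2 - 10*5) - 220)*(-210) + (571 + 27) = ((19 + 25 - 50) - 220)*(-210) + 598 = (-6 - 220)*(-210) + 598 = -226*(-210) + 598 = 47460 + 598 = 48058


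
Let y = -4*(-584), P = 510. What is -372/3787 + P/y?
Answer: 531189/4423216 ≈ 0.12009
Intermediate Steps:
y = 2336
-372/3787 + P/y = -372/3787 + 510/2336 = -372*1/3787 + 510*(1/2336) = -372/3787 + 255/1168 = 531189/4423216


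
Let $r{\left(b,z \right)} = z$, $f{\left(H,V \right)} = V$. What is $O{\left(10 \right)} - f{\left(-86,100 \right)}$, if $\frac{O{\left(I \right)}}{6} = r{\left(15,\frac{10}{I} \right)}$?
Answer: $-94$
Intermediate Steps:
$O{\left(I \right)} = \frac{60}{I}$ ($O{\left(I \right)} = 6 \frac{10}{I} = \frac{60}{I}$)
$O{\left(10 \right)} - f{\left(-86,100 \right)} = \frac{60}{10} - 100 = 60 \cdot \frac{1}{10} - 100 = 6 - 100 = -94$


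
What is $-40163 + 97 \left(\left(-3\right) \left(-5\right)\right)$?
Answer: $-38708$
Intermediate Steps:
$-40163 + 97 \left(\left(-3\right) \left(-5\right)\right) = -40163 + 97 \cdot 15 = -40163 + 1455 = -38708$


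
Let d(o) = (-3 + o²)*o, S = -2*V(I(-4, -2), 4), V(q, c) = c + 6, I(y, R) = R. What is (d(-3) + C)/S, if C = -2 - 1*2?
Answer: 11/10 ≈ 1.1000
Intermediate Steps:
V(q, c) = 6 + c
S = -20 (S = -2*(6 + 4) = -2*10 = -20)
d(o) = o*(-3 + o²)
C = -4 (C = -2 - 2 = -4)
(d(-3) + C)/S = (-3*(-3 + (-3)²) - 4)/(-20) = -(-3*(-3 + 9) - 4)/20 = -(-3*6 - 4)/20 = -(-18 - 4)/20 = -1/20*(-22) = 11/10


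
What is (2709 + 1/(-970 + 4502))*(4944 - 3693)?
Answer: 11969804439/3532 ≈ 3.3890e+6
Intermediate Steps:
(2709 + 1/(-970 + 4502))*(4944 - 3693) = (2709 + 1/3532)*1251 = (9568189/3532)*1251 = 11969804439/3532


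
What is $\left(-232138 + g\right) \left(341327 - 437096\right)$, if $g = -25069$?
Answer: $24632457183$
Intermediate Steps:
$\left(-232138 + g\right) \left(341327 - 437096\right) = \left(-232138 - 25069\right) \left(341327 - 437096\right) = \left(-257207\right) \left(-95769\right) = 24632457183$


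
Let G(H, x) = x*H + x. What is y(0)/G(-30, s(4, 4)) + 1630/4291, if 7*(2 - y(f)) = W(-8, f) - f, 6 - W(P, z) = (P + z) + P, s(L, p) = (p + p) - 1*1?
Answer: 335794/871073 ≈ 0.38549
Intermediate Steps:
s(L, p) = -1 + 2*p (s(L, p) = 2*p - 1 = -1 + 2*p)
W(P, z) = 6 - z - 2*P (W(P, z) = 6 - ((P + z) + P) = 6 - (z + 2*P) = 6 + (-z - 2*P) = 6 - z - 2*P)
G(H, x) = x + H*x (G(H, x) = H*x + x = x + H*x)
y(f) = -8/7 + 2*f/7 (y(f) = 2 - ((6 - f - 2*(-8)) - f)/7 = 2 - ((6 - f + 16) - f)/7 = 2 - ((22 - f) - f)/7 = 2 - (22 - 2*f)/7 = 2 + (-22/7 + 2*f/7) = -8/7 + 2*f/7)
y(0)/G(-30, s(4, 4)) + 1630/4291 = (-8/7 + (2/7)*0)/(((-1 + 2*4)*(1 - 30))) + 1630/4291 = (-8/7 + 0)/(((-1 + 8)*(-29))) + 1630*(1/4291) = -8/(7*(7*(-29))) + 1630/4291 = -8/7/(-203) + 1630/4291 = -8/7*(-1/203) + 1630/4291 = 8/1421 + 1630/4291 = 335794/871073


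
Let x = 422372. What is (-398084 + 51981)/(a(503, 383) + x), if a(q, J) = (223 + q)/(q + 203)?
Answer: -122174359/149097679 ≈ -0.81942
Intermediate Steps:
a(q, J) = (223 + q)/(203 + q)
(-398084 + 51981)/(a(503, 383) + x) = (-398084 + 51981)/((223 + 503)/(203 + 503) + 422372) = -346103/(726/706 + 422372) = -346103/((1/706)*726 + 422372) = -346103/(363/353 + 422372) = -346103/149097679/353 = -346103*353/149097679 = -122174359/149097679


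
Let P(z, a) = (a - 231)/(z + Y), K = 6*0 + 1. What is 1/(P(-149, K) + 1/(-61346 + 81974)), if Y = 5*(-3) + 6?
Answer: 1629612/2372299 ≈ 0.68693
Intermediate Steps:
Y = -9 (Y = -15 + 6 = -9)
K = 1 (K = 0 + 1 = 1)
P(z, a) = (-231 + a)/(-9 + z) (P(z, a) = (a - 231)/(z - 9) = (-231 + a)/(-9 + z))
1/(P(-149, K) + 1/(-61346 + 81974)) = 1/((-231 + 1)/(-9 - 149) + 1/(-61346 + 81974)) = 1/(-230/(-158) + 1/20628) = 1/(-1/158*(-230) + 1/20628) = 1/(115/79 + 1/20628) = 1/(2372299/1629612) = 1629612/2372299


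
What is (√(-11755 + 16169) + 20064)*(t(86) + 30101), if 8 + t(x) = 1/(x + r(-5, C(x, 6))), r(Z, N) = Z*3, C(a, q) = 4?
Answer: 42868822656/71 + 2136604*√4414/71 ≈ 6.0579e+8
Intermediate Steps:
r(Z, N) = 3*Z
t(x) = -8 + 1/(-15 + x) (t(x) = -8 + 1/(x + 3*(-5)) = -8 + 1/(x - 15) = -8 + 1/(-15 + x))
(√(-11755 + 16169) + 20064)*(t(86) + 30101) = (√(-11755 + 16169) + 20064)*((121 - 8*86)/(-15 + 86) + 30101) = (√4414 + 20064)*((121 - 688)/71 + 30101) = (20064 + √4414)*((1/71)*(-567) + 30101) = (20064 + √4414)*(-567/71 + 30101) = (20064 + √4414)*(2136604/71) = 42868822656/71 + 2136604*√4414/71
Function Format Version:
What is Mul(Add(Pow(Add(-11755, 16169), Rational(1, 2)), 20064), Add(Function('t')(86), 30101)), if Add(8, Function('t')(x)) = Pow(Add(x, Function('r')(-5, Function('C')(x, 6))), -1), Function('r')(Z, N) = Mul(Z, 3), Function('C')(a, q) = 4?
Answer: Add(Rational(42868822656, 71), Mul(Rational(2136604, 71), Pow(4414, Rational(1, 2)))) ≈ 6.0579e+8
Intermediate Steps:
Function('r')(Z, N) = Mul(3, Z)
Function('t')(x) = Add(-8, Pow(Add(-15, x), -1)) (Function('t')(x) = Add(-8, Pow(Add(x, Mul(3, -5)), -1)) = Add(-8, Pow(Add(x, -15), -1)) = Add(-8, Pow(Add(-15, x), -1)))
Mul(Add(Pow(Add(-11755, 16169), Rational(1, 2)), 20064), Add(Function('t')(86), 30101)) = Mul(Add(Pow(Add(-11755, 16169), Rational(1, 2)), 20064), Add(Mul(Pow(Add(-15, 86), -1), Add(121, Mul(-8, 86))), 30101)) = Mul(Add(Pow(4414, Rational(1, 2)), 20064), Add(Mul(Pow(71, -1), Add(121, -688)), 30101)) = Mul(Add(20064, Pow(4414, Rational(1, 2))), Add(Mul(Rational(1, 71), -567), 30101)) = Mul(Add(20064, Pow(4414, Rational(1, 2))), Add(Rational(-567, 71), 30101)) = Mul(Add(20064, Pow(4414, Rational(1, 2))), Rational(2136604, 71)) = Add(Rational(42868822656, 71), Mul(Rational(2136604, 71), Pow(4414, Rational(1, 2))))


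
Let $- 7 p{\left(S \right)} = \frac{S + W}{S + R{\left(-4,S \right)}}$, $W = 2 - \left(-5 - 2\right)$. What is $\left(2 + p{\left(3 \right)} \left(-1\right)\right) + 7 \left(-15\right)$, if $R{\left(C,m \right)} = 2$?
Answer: $- \frac{3593}{35} \approx -102.66$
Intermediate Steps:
$W = 9$ ($W = 2 - \left(-5 - 2\right) = 2 - -7 = 2 + 7 = 9$)
$p{\left(S \right)} = - \frac{9 + S}{7 \left(2 + S\right)}$ ($p{\left(S \right)} = - \frac{\left(S + 9\right) \frac{1}{S + 2}}{7} = - \frac{\left(9 + S\right) \frac{1}{2 + S}}{7} = - \frac{\frac{1}{2 + S} \left(9 + S\right)}{7} = - \frac{9 + S}{7 \left(2 + S\right)}$)
$\left(2 + p{\left(3 \right)} \left(-1\right)\right) + 7 \left(-15\right) = \left(2 + \frac{-9 - 3}{7 \left(2 + 3\right)} \left(-1\right)\right) + 7 \left(-15\right) = \left(2 + \frac{-9 - 3}{7 \cdot 5} \left(-1\right)\right) - 105 = \left(2 + \frac{1}{7} \cdot \frac{1}{5} \left(-12\right) \left(-1\right)\right) - 105 = \left(2 - - \frac{12}{35}\right) - 105 = \left(2 + \frac{12}{35}\right) - 105 = \frac{82}{35} - 105 = - \frac{3593}{35}$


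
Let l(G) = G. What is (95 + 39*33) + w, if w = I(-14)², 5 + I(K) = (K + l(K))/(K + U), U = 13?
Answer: 1911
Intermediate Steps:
I(K) = -5 + 2*K/(13 + K) (I(K) = -5 + (K + K)/(K + 13) = -5 + (2*K)/(13 + K) = -5 + 2*K/(13 + K))
w = 529 (w = ((-65 - 3*(-14))/(13 - 14))² = ((-65 + 42)/(-1))² = (-1*(-23))² = 23² = 529)
(95 + 39*33) + w = (95 + 39*33) + 529 = (95 + 1287) + 529 = 1382 + 529 = 1911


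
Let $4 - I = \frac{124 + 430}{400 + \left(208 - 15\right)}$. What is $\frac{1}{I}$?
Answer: $\frac{593}{1818} \approx 0.32618$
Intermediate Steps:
$I = \frac{1818}{593}$ ($I = 4 - \frac{124 + 430}{400 + \left(208 - 15\right)} = 4 - \frac{554}{400 + 193} = 4 - \frac{554}{593} = \frac{1818}{593} \approx 3.0658$)
$\frac{1}{I} = \frac{1}{\frac{1818}{593}} = \frac{593}{1818}$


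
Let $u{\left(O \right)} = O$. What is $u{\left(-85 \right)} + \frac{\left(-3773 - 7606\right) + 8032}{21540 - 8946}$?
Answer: $- \frac{1073837}{12594} \approx -85.266$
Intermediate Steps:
$u{\left(-85 \right)} + \frac{\left(-3773 - 7606\right) + 8032}{21540 - 8946} = -85 + \frac{\left(-3773 - 7606\right) + 8032}{21540 - 8946} = -85 + \frac{\left(-3773 - 7606\right) + 8032}{12594} = -85 + \left(-11379 + 8032\right) \frac{1}{12594} = -85 - \frac{3347}{12594} = - \frac{1073837}{12594}$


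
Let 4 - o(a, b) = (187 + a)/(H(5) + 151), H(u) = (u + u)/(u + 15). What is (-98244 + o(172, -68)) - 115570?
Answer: -64785148/303 ≈ -2.1381e+5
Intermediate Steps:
H(u) = 2*u/(15 + u) (H(u) = (2*u)/(15 + u) = 2*u/(15 + u))
o(a, b) = 838/303 - 2*a/303 (o(a, b) = 4 - (187 + a)/(2*5/(15 + 5) + 151) = 4 - (187 + a)/(2*5/20 + 151) = 4 - (187 + a)/(2*5*(1/20) + 151) = 4 - (187 + a)/(½ + 151) = 4 - (187 + a)/303/2 = 4 - (187 + a)*2/303 = 4 - (374/303 + 2*a/303) = 4 + (-374/303 - 2*a/303) = 838/303 - 2*a/303)
(-98244 + o(172, -68)) - 115570 = (-98244 + (838/303 - 2/303*172)) - 115570 = (-98244 + (838/303 - 344/303)) - 115570 = (-98244 + 494/303) - 115570 = -29767438/303 - 115570 = -64785148/303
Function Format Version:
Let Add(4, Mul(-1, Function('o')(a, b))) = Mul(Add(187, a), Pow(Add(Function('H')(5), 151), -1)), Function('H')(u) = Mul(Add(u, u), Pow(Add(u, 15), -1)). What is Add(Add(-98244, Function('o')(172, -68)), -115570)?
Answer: Rational(-64785148, 303) ≈ -2.1381e+5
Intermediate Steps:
Function('H')(u) = Mul(2, u, Pow(Add(15, u), -1)) (Function('H')(u) = Mul(Mul(2, u), Pow(Add(15, u), -1)) = Mul(2, u, Pow(Add(15, u), -1)))
Function('o')(a, b) = Add(Rational(838, 303), Mul(Rational(-2, 303), a)) (Function('o')(a, b) = Add(4, Mul(-1, Mul(Add(187, a), Pow(Add(Mul(2, 5, Pow(Add(15, 5), -1)), 151), -1)))) = Add(4, Mul(-1, Mul(Add(187, a), Pow(Add(Mul(2, 5, Pow(20, -1)), 151), -1)))) = Add(4, Mul(-1, Mul(Add(187, a), Pow(Add(Mul(2, 5, Rational(1, 20)), 151), -1)))) = Add(4, Mul(-1, Mul(Add(187, a), Pow(Add(Rational(1, 2), 151), -1)))) = Add(4, Mul(-1, Mul(Add(187, a), Pow(Rational(303, 2), -1)))) = Add(4, Mul(-1, Mul(Add(187, a), Rational(2, 303)))) = Add(4, Mul(-1, Add(Rational(374, 303), Mul(Rational(2, 303), a)))) = Add(4, Add(Rational(-374, 303), Mul(Rational(-2, 303), a))) = Add(Rational(838, 303), Mul(Rational(-2, 303), a)))
Add(Add(-98244, Function('o')(172, -68)), -115570) = Add(Add(-98244, Add(Rational(838, 303), Mul(Rational(-2, 303), 172))), -115570) = Add(Add(-98244, Add(Rational(838, 303), Rational(-344, 303))), -115570) = Add(Add(-98244, Rational(494, 303)), -115570) = Add(Rational(-29767438, 303), -115570) = Rational(-64785148, 303)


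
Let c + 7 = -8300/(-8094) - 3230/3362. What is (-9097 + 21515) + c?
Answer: 84432560122/6803007 ≈ 12411.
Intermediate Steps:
c = -47180804/6803007 (c = -7 + (-8300/(-8094) - 3230/3362) = -7 + (-8300*(-1/8094) - 3230*1/3362) = -7 + (4150/4047 - 1615/1681) = -7 + 440245/6803007 = -47180804/6803007 ≈ -6.9353)
(-9097 + 21515) + c = (-9097 + 21515) - 47180804/6803007 = 12418 - 47180804/6803007 = 84432560122/6803007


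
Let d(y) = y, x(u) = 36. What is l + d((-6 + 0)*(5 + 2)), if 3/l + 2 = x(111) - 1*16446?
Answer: -689307/16412 ≈ -42.000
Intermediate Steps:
l = -3/16412 (l = 3/(-2 + (36 - 1*16446)) = 3/(-2 + (36 - 16446)) = 3/(-2 - 16410) = 3/(-16412) = 3*(-1/16412) = -3/16412 ≈ -0.00018279)
l + d((-6 + 0)*(5 + 2)) = -3/16412 + (-6 + 0)*(5 + 2) = -3/16412 - 6*7 = -3/16412 - 42 = -689307/16412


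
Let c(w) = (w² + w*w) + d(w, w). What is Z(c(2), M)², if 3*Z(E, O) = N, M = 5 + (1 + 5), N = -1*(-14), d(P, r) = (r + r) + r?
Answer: 196/9 ≈ 21.778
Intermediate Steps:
d(P, r) = 3*r (d(P, r) = 2*r + r = 3*r)
c(w) = 2*w² + 3*w (c(w) = (w² + w*w) + 3*w = (w² + w²) + 3*w = 2*w² + 3*w)
N = 14
M = 11 (M = 5 + 6 = 11)
Z(E, O) = 14/3 (Z(E, O) = (⅓)*14 = 14/3)
Z(c(2), M)² = (14/3)² = 196/9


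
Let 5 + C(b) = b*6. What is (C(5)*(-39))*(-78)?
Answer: 76050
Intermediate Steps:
C(b) = -5 + 6*b (C(b) = -5 + b*6 = -5 + 6*b)
(C(5)*(-39))*(-78) = ((-5 + 6*5)*(-39))*(-78) = ((-5 + 30)*(-39))*(-78) = (25*(-39))*(-78) = -975*(-78) = 76050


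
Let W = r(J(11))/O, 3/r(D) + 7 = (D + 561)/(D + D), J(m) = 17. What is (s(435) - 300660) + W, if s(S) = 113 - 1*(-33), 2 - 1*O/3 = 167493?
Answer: -503333903741/1674910 ≈ -3.0051e+5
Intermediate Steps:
O = -502473 (O = 6 - 3*167493 = 6 - 502479 = -502473)
r(D) = 3/(-7 + (561 + D)/(2*D)) (r(D) = 3/(-7 + (D + 561)/(D + D)) = 3/(-7 + (561 + D)/((2*D))) = 3/(-7 + (561 + D)*(1/(2*D))) = 3/(-7 + (561 + D)/(2*D)))
s(S) = 146 (s(S) = 113 + 33 = 146)
W = -1/1674910 (W = -6*17/(-561 + 13*17)/(-502473) = -6*17/(-561 + 221)*(-1/502473) = -6*17/(-340)*(-1/502473) = -6*17*(-1/340)*(-1/502473) = (3/10)*(-1/502473) = -1/1674910 ≈ -5.9705e-7)
(s(435) - 300660) + W = (146 - 300660) - 1/1674910 = -300514 - 1/1674910 = -503333903741/1674910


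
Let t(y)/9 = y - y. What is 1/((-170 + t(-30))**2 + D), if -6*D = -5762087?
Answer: 6/5935487 ≈ 1.0109e-6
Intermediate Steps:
D = 5762087/6 (D = -1/6*(-5762087) = 5762087/6 ≈ 9.6035e+5)
t(y) = 0 (t(y) = 9*(y - y) = 9*0 = 0)
1/((-170 + t(-30))**2 + D) = 1/((-170 + 0)**2 + 5762087/6) = 1/((-170)**2 + 5762087/6) = 1/(28900 + 5762087/6) = 1/(5935487/6) = 6/5935487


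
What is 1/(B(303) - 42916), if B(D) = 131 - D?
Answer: -1/43088 ≈ -2.3208e-5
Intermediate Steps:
1/(B(303) - 42916) = 1/((131 - 1*303) - 42916) = 1/((131 - 303) - 42916) = 1/(-172 - 42916) = 1/(-43088) = -1/43088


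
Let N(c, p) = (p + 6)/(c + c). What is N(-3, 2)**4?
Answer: 256/81 ≈ 3.1605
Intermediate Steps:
N(c, p) = (6 + p)/(2*c) (N(c, p) = (6 + p)/((2*c)) = (6 + p)*(1/(2*c)) = (6 + p)/(2*c))
N(-3, 2)**4 = ((1/2)*(6 + 2)/(-3))**4 = ((1/2)*(-1/3)*8)**4 = (-4/3)**4 = 256/81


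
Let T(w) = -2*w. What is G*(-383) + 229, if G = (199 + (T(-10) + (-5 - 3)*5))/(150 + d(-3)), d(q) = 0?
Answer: -34207/150 ≈ -228.05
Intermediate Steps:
G = 179/150 (G = (199 + (-2*(-10) + (-5 - 3)*5))/(150 + 0) = (199 + (20 - 8*5))/150 = (199 + (20 - 40))*(1/150) = (199 - 20)*(1/150) = 179*(1/150) = 179/150 ≈ 1.1933)
G*(-383) + 229 = (179/150)*(-383) + 229 = -68557/150 + 229 = -34207/150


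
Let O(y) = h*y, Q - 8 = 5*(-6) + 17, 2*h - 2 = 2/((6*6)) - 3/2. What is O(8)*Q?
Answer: -100/9 ≈ -11.111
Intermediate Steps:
h = 5/18 (h = 1 + (2/((6*6)) - 3/2)/2 = 1 + (2/36 - 3*1/2)/2 = 1 + (2*(1/36) - 3/2)/2 = 1 + (1/18 - 3/2)/2 = 1 + (1/2)*(-13/9) = 1 - 13/18 = 5/18 ≈ 0.27778)
Q = -5 (Q = 8 + (5*(-6) + 17) = 8 + (-30 + 17) = 8 - 13 = -5)
O(y) = 5*y/18
O(8)*Q = ((5/18)*8)*(-5) = (20/9)*(-5) = -100/9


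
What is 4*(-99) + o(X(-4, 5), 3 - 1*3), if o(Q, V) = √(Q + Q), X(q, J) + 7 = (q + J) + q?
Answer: -396 + 2*I*√5 ≈ -396.0 + 4.4721*I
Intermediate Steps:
X(q, J) = -7 + J + 2*q (X(q, J) = -7 + ((q + J) + q) = -7 + ((J + q) + q) = -7 + (J + 2*q) = -7 + J + 2*q)
o(Q, V) = √2*√Q (o(Q, V) = √(2*Q) = √2*√Q)
4*(-99) + o(X(-4, 5), 3 - 1*3) = 4*(-99) + √2*√(-7 + 5 + 2*(-4)) = -396 + √2*√(-7 + 5 - 8) = -396 + √2*√(-10) = -396 + √2*(I*√10) = -396 + 2*I*√5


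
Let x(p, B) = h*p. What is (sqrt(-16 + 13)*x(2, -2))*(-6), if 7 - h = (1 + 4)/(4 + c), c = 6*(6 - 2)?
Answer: -573*I*sqrt(3)/7 ≈ -141.78*I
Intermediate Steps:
c = 24 (c = 6*4 = 24)
h = 191/28 (h = 7 - (1 + 4)/(4 + 24) = 7 - 5/28 = 191/28 ≈ 6.8214)
x(p, B) = 191*p/28
(sqrt(-16 + 13)*x(2, -2))*(-6) = (sqrt(-16 + 13)*((191/28)*2))*(-6) = (sqrt(-3)*(191/14))*(-6) = ((I*sqrt(3))*(191/14))*(-6) = (191*I*sqrt(3)/14)*(-6) = -573*I*sqrt(3)/7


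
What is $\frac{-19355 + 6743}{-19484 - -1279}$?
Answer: $\frac{12612}{18205} \approx 0.69278$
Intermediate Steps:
$\frac{-19355 + 6743}{-19484 - -1279} = - \frac{12612}{-19484 + 1279} = - \frac{12612}{-18205} = \left(-12612\right) \left(- \frac{1}{18205}\right) = \frac{12612}{18205}$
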